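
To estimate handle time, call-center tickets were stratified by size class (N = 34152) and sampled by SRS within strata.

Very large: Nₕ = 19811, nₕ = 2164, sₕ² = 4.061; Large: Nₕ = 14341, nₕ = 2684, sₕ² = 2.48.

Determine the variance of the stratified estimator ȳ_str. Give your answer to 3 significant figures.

6.95 × 10^-4

Var(ȳ_str) = Σₕ Wₕ²(1 − fₕ)sₕ²/nₕ with Wₕ = Nₕ/N, N = 34152.
Very large: Wₕ = 0.58008316; term = 0.58008316²·(1 − 0.10923224)·4.061/2164 = 5.6249768 × 10^-4.
Large: Wₕ = 0.41991684; term = 0.41991684²·(1 − 0.18715571)·2.48/2684 = 1.324351 × 10^-4.
Sum = 6.9493278 × 10^-4.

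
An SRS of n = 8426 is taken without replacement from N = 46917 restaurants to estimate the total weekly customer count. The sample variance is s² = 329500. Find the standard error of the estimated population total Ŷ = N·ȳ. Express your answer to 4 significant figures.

265700

Var(Ŷ) = N²·Var(ȳ) = N²·(1 − n/N)·s²/n.
f = 8426/46917 = 0.17959375; Var(ȳ) = 0.82040625·329500/8426 = 32.08211.
Var(Ŷ) = 46917² · 32.08211 = 7.0619297 × 10^10.
SE(Ŷ) = √(7.0619297 × 10^10) = 265700.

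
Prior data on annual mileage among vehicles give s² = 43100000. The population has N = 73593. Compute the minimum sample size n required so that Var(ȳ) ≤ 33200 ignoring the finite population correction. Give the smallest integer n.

1299

Without fpc, n₀ = s²/D = 43100000/33200 = 1298.1928.
Rounding up, n = 1299.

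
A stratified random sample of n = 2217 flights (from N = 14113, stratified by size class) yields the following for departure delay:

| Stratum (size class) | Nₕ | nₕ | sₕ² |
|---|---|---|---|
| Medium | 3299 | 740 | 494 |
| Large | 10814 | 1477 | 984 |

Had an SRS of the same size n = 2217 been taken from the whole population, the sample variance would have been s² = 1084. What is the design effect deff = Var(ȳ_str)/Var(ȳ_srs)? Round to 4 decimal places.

Var(ȳ_str) = Σ Wₕ²(1−fₕ)sₕ²/nₕ with Wₕ = Nₕ/14113:
  Medium: (3299/14113)²·(1−740/3299)·494/740 = 0.028294964
  Large: (10814/14113)²·(1−1477/10814)·984/1477 = 0.33773
  → Var(ȳ_str) = 0.36602496.
Var(ȳ_srs) = (1 − 2217/14113)·1084/2217 = 0.41214041.
deff = 0.36602496 / 0.41214041 = 0.8881.

0.8881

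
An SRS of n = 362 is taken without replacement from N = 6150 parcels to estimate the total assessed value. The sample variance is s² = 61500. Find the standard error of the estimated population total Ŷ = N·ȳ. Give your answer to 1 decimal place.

Var(Ŷ) = N²·Var(ȳ) = N²·(1 − n/N)·s²/n.
f = 362/6150 = 0.05886179; Var(ȳ) = 0.94113821·61500/362 = 159.8895.
Var(Ŷ) = 6150² · 159.8895 = 6.0474206 × 10^9.
SE(Ŷ) = √(6.0474206 × 10^9) = 77765.2.

77765.2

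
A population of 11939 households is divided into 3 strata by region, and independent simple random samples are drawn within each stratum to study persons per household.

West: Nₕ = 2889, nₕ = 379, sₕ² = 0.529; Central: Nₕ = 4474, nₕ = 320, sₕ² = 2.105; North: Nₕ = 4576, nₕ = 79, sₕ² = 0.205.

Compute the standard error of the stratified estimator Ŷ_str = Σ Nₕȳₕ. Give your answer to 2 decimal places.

431.02

Var(Ŷ_str) = Σₕ Nₕ²(1 − fₕ)sₕ²/nₕ.
West: 2889²·(1 − 379/2889)·0.529/379 = 10121.333.
Central: 4474²·(1 − 320/4474)·2.105/320 = 122254.43.
North: 4576²·(1 − 79/4576)·0.205/79 = 53399.313.
Sum = 185775.08.
SE = √(185775.08) = 431.02.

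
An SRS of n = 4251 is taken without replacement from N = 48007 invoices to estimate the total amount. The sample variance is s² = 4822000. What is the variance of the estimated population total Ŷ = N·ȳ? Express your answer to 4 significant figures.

2.383 × 10^12

Var(Ŷ) = N²·Var(ȳ) = N²·(1 − n/N)·s²/n.
f = 4251/48007 = 0.08854959; Var(ȳ) = 0.91145041·4822000/4251 = 1033.8777.
Var(Ŷ) = 48007² · 1033.8777 = 2.382749 × 10^12.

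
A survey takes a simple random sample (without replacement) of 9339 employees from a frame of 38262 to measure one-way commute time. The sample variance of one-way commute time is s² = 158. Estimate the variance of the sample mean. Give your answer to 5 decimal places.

Under SRS without replacement, Var(ȳ) = (1 − f)·s²/n with f = n/N = 9339/38262 = 0.24408029.
Var(ȳ) = (1 − 0.24408029)·158/9339 = 0.75591971·0.0169183 = 0.012788876.

0.01279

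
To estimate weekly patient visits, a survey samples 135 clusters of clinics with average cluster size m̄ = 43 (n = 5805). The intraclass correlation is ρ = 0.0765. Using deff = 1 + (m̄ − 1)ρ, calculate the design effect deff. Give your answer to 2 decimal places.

deff = 1 + (43 − 1)·0.0765 = 1 + 3.213 = 4.213.

4.21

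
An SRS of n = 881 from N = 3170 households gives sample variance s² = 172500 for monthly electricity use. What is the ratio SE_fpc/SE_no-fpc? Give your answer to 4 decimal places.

f = n/N = 881/3170 = 0.27791798.
SE_no-fpc = √(s²/n) = 13.992863; SE_fpc = √((1−f)s²/n) = 11.890493.
Ratio = √(1−f) = 0.84975409.

0.8498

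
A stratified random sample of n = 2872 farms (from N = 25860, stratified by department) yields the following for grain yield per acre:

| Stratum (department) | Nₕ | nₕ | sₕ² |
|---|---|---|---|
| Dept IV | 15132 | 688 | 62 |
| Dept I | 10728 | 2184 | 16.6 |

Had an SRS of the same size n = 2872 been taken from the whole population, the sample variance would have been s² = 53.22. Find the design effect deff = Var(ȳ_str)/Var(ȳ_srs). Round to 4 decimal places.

1.8512

Var(ȳ_str) = Σ Wₕ²(1−fₕ)sₕ²/nₕ with Wₕ = Nₕ/25860:
  Dept IV: (15132/25860)²·(1−688/15132)·62/688 = 0.029453033
  Dept I: (10728/25860)²·(1−2184/10728)·16.6/2184 = 0.0010417858
  → Var(ȳ_str) = 0.030494819.
Var(ȳ_srs) = (1 − 2872/25860)·53.22/2872 = 0.016472636.
deff = 0.030494819 / 0.016472636 = 1.8512.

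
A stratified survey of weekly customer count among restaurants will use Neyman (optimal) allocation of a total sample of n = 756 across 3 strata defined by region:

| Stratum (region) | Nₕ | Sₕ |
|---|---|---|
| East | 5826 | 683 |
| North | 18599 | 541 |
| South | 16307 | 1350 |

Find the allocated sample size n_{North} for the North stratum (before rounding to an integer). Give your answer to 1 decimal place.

Neyman allocation: nₕ = n·NₕSₕ / Σⱼ NⱼSⱼ.
Σ NⱼSⱼ = 5826·683 + 18599·541 + 16307·1350 = 3.6055667 × 10^7.
n_{North} = 756·18599·541 / (3.6055667 × 10^7) = 211.0.

211.0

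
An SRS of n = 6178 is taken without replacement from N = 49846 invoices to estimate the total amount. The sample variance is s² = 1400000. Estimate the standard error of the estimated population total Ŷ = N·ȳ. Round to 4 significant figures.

Var(Ŷ) = N²·Var(ȳ) = N²·(1 − n/N)·s²/n.
f = 6178/49846 = 0.12394174; Var(ȳ) = 0.87605826·1400000/6178 = 198.52405.
Var(Ŷ) = 49846² · 198.52405 = 4.9325756 × 10^11.
SE(Ŷ) = √(4.9325756 × 10^11) = 702300.

702300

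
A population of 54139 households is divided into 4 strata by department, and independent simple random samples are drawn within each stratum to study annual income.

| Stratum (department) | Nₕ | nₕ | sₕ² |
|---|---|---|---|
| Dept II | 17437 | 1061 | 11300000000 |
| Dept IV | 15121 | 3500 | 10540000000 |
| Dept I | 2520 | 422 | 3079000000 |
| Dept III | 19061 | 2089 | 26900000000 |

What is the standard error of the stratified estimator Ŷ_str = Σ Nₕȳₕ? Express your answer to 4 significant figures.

Var(Ŷ_str) = Σₕ Nₕ²(1 − fₕ)sₕ²/nₕ.
Dept II: 17437²·(1 − 1061/17437)·11300000000/1061 = 3.0411837 × 10^15.
Dept IV: 15121²·(1 − 3500/15121)·10540000000/3500 = 5.2917166 × 10^14.
Dept I: 2520²·(1 − 422/2520)·3079000000/422 = 3.8574763 × 10^13.
Dept III: 19061²·(1 − 2089/19061)·26900000000/2089 = 4.1657437 × 10^15.
Sum = 7.7746738 × 10^15.
SE = √(7.7746738 × 10^15) = 8.817 × 10^7.

8.817 × 10^7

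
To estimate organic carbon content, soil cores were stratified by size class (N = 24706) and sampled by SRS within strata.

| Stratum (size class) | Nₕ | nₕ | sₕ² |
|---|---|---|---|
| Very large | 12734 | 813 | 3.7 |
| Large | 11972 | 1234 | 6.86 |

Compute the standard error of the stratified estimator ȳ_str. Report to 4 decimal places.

Var(ȳ_str) = Σₕ Wₕ²(1 − fₕ)sₕ²/nₕ with Wₕ = Nₕ/N, N = 24706.
Very large: Wₕ = 0.51542136; term = 0.51542136²·(1 − 0.06384482)·3.7/813 = 0.0011318369.
Large: Wₕ = 0.48457864; term = 0.48457864²·(1 − 0.10307384)·6.86/1234 = 0.0011708309.
Sum = 0.0023026678.
SE = √(0.0023026678) = 0.0480.

0.0480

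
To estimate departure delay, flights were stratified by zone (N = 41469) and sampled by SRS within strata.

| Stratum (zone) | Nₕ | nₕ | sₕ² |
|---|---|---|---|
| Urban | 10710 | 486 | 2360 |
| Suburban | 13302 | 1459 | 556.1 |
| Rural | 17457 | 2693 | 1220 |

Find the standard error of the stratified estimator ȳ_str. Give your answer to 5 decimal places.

0.64188

Var(ȳ_str) = Σₕ Wₕ²(1 − fₕ)sₕ²/nₕ with Wₕ = Nₕ/N, N = 41469.
Urban: Wₕ = 0.25826521; term = 0.25826521²·(1 − 0.04537815)·2360/486 = 0.3091996.
Suburban: Wₕ = 0.32076973; term = 0.32076973²·(1 − 0.10968275)·556.1/1459 = 0.034916375.
Rural: Wₕ = 0.42096506; term = 0.42096506²·(1 − 0.15426476)·1220/2693 = 0.067896908.
Sum = 0.41201288.
SE = √(0.41201288) = 0.64188.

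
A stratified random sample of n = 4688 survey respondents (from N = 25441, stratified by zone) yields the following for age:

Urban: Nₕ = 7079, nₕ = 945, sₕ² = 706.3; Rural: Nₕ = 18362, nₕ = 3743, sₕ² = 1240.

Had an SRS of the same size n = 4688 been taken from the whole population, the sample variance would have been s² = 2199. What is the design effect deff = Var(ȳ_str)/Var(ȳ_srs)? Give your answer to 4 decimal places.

Var(ȳ_str) = Σ Wₕ²(1−fₕ)sₕ²/nₕ with Wₕ = Nₕ/25441:
  Urban: (7079/25441)²·(1−945/7079)·706.3/945 = 0.050142355
  Rural: (18362/25441)²·(1−3743/18362)·1240/3743 = 0.13739507
  → Var(ȳ_str) = 0.18753743.
Var(ȳ_srs) = (1 − 4688/25441)·2199/4688 = 0.38263468.
deff = 0.18753743 / 0.38263468 = 0.4901.

0.4901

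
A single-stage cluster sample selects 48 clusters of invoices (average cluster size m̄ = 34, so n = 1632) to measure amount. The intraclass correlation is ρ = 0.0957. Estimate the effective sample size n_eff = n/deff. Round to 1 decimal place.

392.5

deff = 1 + (34 − 1)·0.0957 = 1 + 3.1581 = 4.1581.
n_eff = 1632 / 4.1581 = 392.5.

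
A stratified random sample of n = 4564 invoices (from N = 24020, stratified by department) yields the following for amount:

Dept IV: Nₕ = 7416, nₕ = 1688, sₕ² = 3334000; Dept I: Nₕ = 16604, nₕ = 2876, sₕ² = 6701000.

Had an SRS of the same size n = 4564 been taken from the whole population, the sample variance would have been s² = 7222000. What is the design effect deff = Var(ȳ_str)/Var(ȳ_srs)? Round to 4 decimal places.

0.8316

Var(ȳ_str) = Σ Wₕ²(1−fₕ)sₕ²/nₕ with Wₕ = Nₕ/24020:
  Dept IV: (7416/24020)²·(1−1688/7416)·3334000/1688 = 145.41857
  Dept I: (16604/24020)²·(1−2876/16604)·6701000/2876 = 920.50198
  → Var(ȳ_str) = 1065.9206.
Var(ȳ_srs) = (1 − 4564/24020)·7222000/4564 = 1281.7178.
deff = 1065.9206 / 1281.7178 = 0.8316.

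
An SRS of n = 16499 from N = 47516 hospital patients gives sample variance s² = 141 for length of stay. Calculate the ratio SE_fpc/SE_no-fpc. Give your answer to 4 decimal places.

0.8079

f = n/N = 16499/47516 = 0.34723041.
SE_no-fpc = √(s²/n) = 0.092444429; SE_fpc = √((1−f)s²/n) = 0.074689698.
Ratio = √(1−f) = 0.80794158.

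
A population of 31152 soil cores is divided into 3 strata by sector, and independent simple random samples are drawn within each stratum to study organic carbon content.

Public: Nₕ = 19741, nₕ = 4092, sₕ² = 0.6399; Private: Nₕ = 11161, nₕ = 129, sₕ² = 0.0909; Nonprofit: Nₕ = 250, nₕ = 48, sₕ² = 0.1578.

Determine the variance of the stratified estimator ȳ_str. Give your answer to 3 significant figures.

Var(ȳ_str) = Σₕ Wₕ²(1 − fₕ)sₕ²/nₕ with Wₕ = Nₕ/N, N = 31152.
Public: Wₕ = 0.63369928; term = 0.63369928²·(1 − 0.20728433)·0.6399/4092 = 4.9780626 × 10^-5.
Private: Wₕ = 0.35827555; term = 0.35827555²·(1 − 0.01155810)·0.0909/129 = 8.9404559 × 10^-5.
Nonprofit: Wₕ = 0.00802517; term = 0.00802517²·(1 − 0.19200000)·0.1578/48 = 1.710745 × 10^-7.
Sum = 1.3935626 × 10^-4.

1.39 × 10^-4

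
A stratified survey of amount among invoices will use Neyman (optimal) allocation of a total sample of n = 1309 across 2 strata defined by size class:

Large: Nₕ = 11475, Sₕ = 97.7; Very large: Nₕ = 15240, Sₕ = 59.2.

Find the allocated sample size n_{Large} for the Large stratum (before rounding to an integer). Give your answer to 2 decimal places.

Neyman allocation: nₕ = n·NₕSₕ / Σⱼ NⱼSⱼ.
Σ NⱼSⱼ = 11475·97.7 + 15240·59.2 = 2.0233155 × 10^6.
n_{Large} = 1309·11475·97.7 / (2.0233155 × 10^6) = 725.31.

725.31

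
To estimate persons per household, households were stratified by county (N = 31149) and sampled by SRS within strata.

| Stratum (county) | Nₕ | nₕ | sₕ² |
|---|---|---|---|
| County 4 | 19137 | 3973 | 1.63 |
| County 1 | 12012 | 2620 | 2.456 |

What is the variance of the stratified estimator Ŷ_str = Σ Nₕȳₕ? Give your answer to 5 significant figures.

224810

Var(Ŷ_str) = Σₕ Nₕ²(1 − fₕ)sₕ²/nₕ.
County 4: 19137²·(1 − 3973/19137)·1.63/3973 = 119057.48.
County 1: 12012²·(1 − 2620/12012)·2.456/2620 = 105754.9.
Sum = 224812.38.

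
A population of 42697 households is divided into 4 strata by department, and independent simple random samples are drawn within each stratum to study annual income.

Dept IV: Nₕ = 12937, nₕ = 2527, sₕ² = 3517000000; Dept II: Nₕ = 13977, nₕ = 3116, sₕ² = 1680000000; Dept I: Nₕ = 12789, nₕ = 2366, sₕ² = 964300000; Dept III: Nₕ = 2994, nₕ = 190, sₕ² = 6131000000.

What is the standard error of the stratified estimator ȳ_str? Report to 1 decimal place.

Var(ȳ_str) = Σₕ Wₕ²(1 − fₕ)sₕ²/nₕ with Wₕ = Nₕ/N, N = 42697.
Dept IV: Wₕ = 0.30299553; term = 0.30299553²·(1 − 0.19533122)·3517000000/2527 = 102815.05.
Dept II: Wₕ = 0.32735321; term = 0.32735321²·(1 − 0.22293768)·1680000000/3116 = 44895.301.
Dept I: Wₕ = 0.29952924; term = 0.29952924²·(1 − 0.18500274)·964300000/2366 = 29801.082.
Dept III: Wₕ = 0.07012202; term = 0.07012202²·(1 − 0.06346025)·6131000000/190 = 148597.94.
Sum = 326109.37.
SE = √(326109.37) = 571.1.

571.1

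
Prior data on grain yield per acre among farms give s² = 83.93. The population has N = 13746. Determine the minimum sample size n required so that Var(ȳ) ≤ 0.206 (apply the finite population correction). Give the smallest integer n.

Without fpc, n₀ = s²/D = 83.93/0.206 = 407.4272.
With fpc, (1 − n/N)·s²/n ≤ D requires n ≥ n₀/(1 + n₀/N) = 407.4272/(1 + 407.4272/13746) = 395.6988.
Rounding up, n = 396.

396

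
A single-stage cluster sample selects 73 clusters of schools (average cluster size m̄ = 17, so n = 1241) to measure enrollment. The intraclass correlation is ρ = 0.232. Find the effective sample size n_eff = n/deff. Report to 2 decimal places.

263.37

deff = 1 + (17 − 1)·0.232 = 1 + 3.712 = 4.712.
n_eff = 1241 / 4.712 = 263.37.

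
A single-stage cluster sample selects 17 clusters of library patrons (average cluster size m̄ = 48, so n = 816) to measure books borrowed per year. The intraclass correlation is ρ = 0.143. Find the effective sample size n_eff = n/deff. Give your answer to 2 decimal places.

deff = 1 + (48 − 1)·0.143 = 1 + 6.721 = 7.721.
n_eff = 816 / 7.721 = 105.69.

105.69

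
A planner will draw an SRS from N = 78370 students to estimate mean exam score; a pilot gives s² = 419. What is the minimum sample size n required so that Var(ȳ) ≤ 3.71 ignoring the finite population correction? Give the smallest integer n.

113

Without fpc, n₀ = s²/D = 419/3.71 = 112.9380.
Rounding up, n = 113.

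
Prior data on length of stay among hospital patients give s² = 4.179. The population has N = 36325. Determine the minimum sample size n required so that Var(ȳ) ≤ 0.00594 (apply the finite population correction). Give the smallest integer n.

691

Without fpc, n₀ = s²/D = 4.179/0.00594 = 703.5354.
With fpc, (1 − n/N)·s²/n ≤ D requires n ≥ n₀/(1 + n₀/N) = 703.5354/(1 + 703.5354/36325) = 690.1684.
Rounding up, n = 691.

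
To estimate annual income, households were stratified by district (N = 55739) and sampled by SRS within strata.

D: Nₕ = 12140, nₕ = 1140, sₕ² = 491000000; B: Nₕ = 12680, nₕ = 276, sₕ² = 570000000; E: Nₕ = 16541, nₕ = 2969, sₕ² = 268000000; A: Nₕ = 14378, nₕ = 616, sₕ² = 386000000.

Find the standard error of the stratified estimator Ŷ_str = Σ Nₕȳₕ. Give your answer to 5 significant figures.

2.2948 × 10^7

Var(Ŷ_str) = Σₕ Nₕ²(1 − fₕ)sₕ²/nₕ.
D: 12140²·(1 − 1140/12140)·491000000/1140 = 5.7515912 × 10^13.
B: 12680²·(1 − 276/12680)·570000000/276 = 3.2482301 × 10^14.
E: 16541²·(1 − 2969/16541)·268000000/2969 = 2.0264235 × 10^13.
A: 14378²·(1 − 616/14378)·386000000/616 = 1.2398999 × 10^14.
Sum = 5.2659315 × 10^14.
SE = √(5.2659315 × 10^14) = 2.2948 × 10^7.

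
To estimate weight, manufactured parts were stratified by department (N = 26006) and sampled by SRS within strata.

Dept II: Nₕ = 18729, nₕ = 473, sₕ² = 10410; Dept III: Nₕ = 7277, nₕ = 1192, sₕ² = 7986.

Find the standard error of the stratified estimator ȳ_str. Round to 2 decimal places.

3.40

Var(ȳ_str) = Σₕ Wₕ²(1 − fₕ)sₕ²/nₕ with Wₕ = Nₕ/N, N = 26006.
Dept II: Wₕ = 0.72017996; term = 0.72017996²·(1 − 0.02525495)·10410/473 = 11.126605.
Dept III: Wₕ = 0.27982004; term = 0.27982004²·(1 − 0.16380377)·7986/1192 = 0.43865077.
Sum = 11.565256.
SE = √(11.565256) = 3.40.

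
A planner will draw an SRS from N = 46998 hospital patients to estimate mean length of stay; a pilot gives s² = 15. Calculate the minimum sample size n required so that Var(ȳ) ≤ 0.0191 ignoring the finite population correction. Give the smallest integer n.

786

Without fpc, n₀ = s²/D = 15/0.0191 = 785.3403.
Rounding up, n = 786.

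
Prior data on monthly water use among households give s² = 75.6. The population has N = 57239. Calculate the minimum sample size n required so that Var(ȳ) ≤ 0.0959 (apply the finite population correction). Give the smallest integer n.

778

Without fpc, n₀ = s²/D = 75.6/0.0959 = 788.3212.
With fpc, (1 − n/N)·s²/n ≤ D requires n ≥ n₀/(1 + n₀/N) = 788.3212/(1 + 788.3212/57239) = 777.6116.
Rounding up, n = 778.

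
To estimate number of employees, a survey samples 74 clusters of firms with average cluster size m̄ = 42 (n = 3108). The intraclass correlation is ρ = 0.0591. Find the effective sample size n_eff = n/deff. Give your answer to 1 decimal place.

907.9

deff = 1 + (42 − 1)·0.0591 = 1 + 2.4231 = 3.4231.
n_eff = 3108 / 3.4231 = 907.9.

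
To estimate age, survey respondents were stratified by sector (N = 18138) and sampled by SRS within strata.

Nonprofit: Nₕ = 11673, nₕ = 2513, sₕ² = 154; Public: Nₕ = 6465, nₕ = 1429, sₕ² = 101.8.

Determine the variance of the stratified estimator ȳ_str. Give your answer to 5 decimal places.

Var(ȳ_str) = Σₕ Wₕ²(1 − fₕ)sₕ²/nₕ with Wₕ = Nₕ/N, N = 18138.
Nonprofit: Wₕ = 0.64356599; term = 0.64356599²·(1 − 0.21528313)·154/2513 = 0.019917159.
Public: Wₕ = 0.35643401; term = 0.35643401²·(1 − 0.22103635)·101.8/1429 = 0.0070500306.
Sum = 0.02696719.

0.02697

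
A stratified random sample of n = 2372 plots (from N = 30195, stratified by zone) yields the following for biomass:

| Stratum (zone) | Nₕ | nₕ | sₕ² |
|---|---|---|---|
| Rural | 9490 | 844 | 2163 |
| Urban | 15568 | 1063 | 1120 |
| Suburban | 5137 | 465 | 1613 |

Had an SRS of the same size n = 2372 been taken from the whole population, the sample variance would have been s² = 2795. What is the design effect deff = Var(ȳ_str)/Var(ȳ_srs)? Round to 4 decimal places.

0.5369

Var(ȳ_str) = Σ Wₕ²(1−fₕ)sₕ²/nₕ with Wₕ = Nₕ/30195:
  Rural: (9490/30195)²·(1−844/9490)·2163/844 = 0.23063512
  Urban: (15568/30195)²·(1−1063/15568)·1120/1063 = 0.26095477
  Suburban: (5137/30195)²·(1−465/5137)·1613/465 = 0.091311136
  → Var(ȳ_str) = 0.58290103.
Var(ȳ_srs) = (1 − 2372/30195)·2795/2372 = 1.0857655.
deff = 0.58290103 / 1.0857655 = 0.5369.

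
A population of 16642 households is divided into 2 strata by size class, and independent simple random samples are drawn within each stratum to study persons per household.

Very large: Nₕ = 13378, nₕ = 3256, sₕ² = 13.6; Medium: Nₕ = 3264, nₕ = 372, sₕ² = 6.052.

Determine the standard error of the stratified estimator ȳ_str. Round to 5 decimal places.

Var(ȳ_str) = Σₕ Wₕ²(1 − fₕ)sₕ²/nₕ with Wₕ = Nₕ/N, N = 16642.
Very large: Wₕ = 0.80386973; term = 0.80386973²·(1 − 0.24338466)·13.6/3256 = 0.0020422128.
Medium: Wₕ = 0.19613027; term = 0.19613027²·(1 − 0.11397059)·6.052/372 = 5.5448957 × 10^-4.
Sum = 0.0025967024.
SE = √(0.0025967024) = 0.05096.

0.05096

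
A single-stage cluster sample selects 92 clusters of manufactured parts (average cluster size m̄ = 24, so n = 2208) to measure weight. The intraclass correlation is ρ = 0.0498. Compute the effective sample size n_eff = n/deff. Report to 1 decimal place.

1029.2

deff = 1 + (24 − 1)·0.0498 = 1 + 1.1454 = 2.1454.
n_eff = 2208 / 2.1454 = 1029.2.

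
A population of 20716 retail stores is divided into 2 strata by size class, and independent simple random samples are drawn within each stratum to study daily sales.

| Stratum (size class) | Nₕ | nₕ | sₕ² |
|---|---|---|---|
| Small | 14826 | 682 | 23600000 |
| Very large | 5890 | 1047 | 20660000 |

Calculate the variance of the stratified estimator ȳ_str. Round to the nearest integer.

18220

Var(ȳ_str) = Σₕ Wₕ²(1 − fₕ)sₕ²/nₕ with Wₕ = Nₕ/N, N = 20716.
Small: Wₕ = 0.71567870; term = 0.71567870²·(1 − 0.04600027)·23600000/682 = 16908.772.
Very large: Wₕ = 0.28432130; term = 0.28432130²·(1 − 0.17775891)·20660000/1047 = 1311.6006.
Sum = 18220.373.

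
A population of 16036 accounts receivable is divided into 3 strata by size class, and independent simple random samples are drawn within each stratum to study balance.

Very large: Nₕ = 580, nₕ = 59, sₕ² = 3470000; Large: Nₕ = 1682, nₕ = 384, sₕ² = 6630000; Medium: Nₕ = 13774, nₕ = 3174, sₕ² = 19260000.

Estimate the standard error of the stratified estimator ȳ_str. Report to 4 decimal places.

60.5059

Var(ȳ_str) = Σₕ Wₕ²(1 − fₕ)sₕ²/nₕ with Wₕ = Nₕ/N, N = 16036.
Very large: Wₕ = 0.03616862; term = 0.03616862²·(1 − 0.10172414)·3470000/59 = 69.111622.
Large: Wₕ = 0.10488900; term = 0.10488900²·(1 − 0.22829964)·6630000/384 = 146.58546.
Medium: Wₕ = 0.85894238; term = 0.85894238²·(1 − 0.23043415)·19260000/3174 = 3445.2696.
Sum = 3660.9667.
SE = √(3660.9667) = 60.5059.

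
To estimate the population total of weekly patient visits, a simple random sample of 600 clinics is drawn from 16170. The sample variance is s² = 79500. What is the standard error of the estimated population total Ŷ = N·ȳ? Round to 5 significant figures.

182640

Var(Ŷ) = N²·Var(ȳ) = N²·(1 − n/N)·s²/n.
f = 600/16170 = 0.03710575; Var(ȳ) = 0.96289425·79500/600 = 127.58349.
Var(Ŷ) = 16170² · 127.58349 = 3.3359115 × 10^10.
SE(Ŷ) = √(3.3359115 × 10^10) = 182640.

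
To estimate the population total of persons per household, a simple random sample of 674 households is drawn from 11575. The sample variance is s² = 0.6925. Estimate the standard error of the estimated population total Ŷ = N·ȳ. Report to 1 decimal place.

Var(Ŷ) = N²·Var(ȳ) = N²·(1 − n/N)·s²/n.
f = 674/11575 = 0.05822894; Var(ȳ) = 0.94177106·0.6925/674 = 9.6762086 × 10^-4.
Var(Ŷ) = 11575² · (9.6762086 × 10^-4) = 129642.45.
SE(Ŷ) = √(129642.45) = 360.1.

360.1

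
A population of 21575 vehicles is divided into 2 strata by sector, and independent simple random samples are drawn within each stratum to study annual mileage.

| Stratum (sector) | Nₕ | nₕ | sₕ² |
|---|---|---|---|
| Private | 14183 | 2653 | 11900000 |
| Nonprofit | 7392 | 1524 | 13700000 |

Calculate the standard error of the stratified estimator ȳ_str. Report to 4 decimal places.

49.1275

Var(ȳ_str) = Σₕ Wₕ²(1 − fₕ)sₕ²/nₕ with Wₕ = Nₕ/N, N = 21575.
Private: Wₕ = 0.65738123; term = 0.65738123²·(1 − 0.18705492)·11900000/2653 = 1575.816.
Nonprofit: Wₕ = 0.34261877; term = 0.34261877²·(1 − 0.20616883)·13700000/1524 = 837.69525.
Sum = 2413.5113.
SE = √(2413.5113) = 49.1275.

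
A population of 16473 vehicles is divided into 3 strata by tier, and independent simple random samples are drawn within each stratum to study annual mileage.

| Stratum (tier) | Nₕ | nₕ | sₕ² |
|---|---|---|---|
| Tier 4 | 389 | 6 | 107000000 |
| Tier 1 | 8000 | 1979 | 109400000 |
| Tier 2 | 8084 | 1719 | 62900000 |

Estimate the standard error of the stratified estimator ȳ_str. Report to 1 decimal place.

Var(ȳ_str) = Σₕ Wₕ²(1 − fₕ)sₕ²/nₕ with Wₕ = Nₕ/N, N = 16473.
Tier 4: Wₕ = 0.02361440; term = 0.02361440²·(1 − 0.01542416)·107000000/6 = 9791.1906.
Tier 1: Wₕ = 0.48564317; term = 0.48564317²·(1 − 0.24737500)·109400000/1979 = 9812.6147.
Tier 2: Wₕ = 0.49074243; term = 0.49074243²·(1 − 0.21264226)·62900000/1719 = 6938.3161.
Sum = 26542.121.
SE = √(26542.121) = 162.9.

162.9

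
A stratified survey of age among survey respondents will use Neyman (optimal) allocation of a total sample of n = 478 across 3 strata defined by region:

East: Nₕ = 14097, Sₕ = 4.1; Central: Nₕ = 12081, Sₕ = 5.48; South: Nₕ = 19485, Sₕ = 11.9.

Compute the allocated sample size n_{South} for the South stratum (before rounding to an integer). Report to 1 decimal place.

Neyman allocation: nₕ = n·NₕSₕ / Σⱼ NⱼSⱼ.
Σ NⱼSⱼ = 14097·4.1 + 12081·5.48 + 19485·11.9 = 355873.08.
n_{South} = 478·19485·11.9 / 355873.08 = 311.4.

311.4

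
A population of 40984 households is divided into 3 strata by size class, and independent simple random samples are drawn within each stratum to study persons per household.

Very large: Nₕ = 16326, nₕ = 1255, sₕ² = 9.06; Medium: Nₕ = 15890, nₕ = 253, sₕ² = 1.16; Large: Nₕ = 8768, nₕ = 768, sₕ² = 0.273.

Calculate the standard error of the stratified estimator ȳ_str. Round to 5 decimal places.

Var(ȳ_str) = Σₕ Wₕ²(1 − fₕ)sₕ²/nₕ with Wₕ = Nₕ/N, N = 40984.
Very large: Wₕ = 0.39835058; term = 0.39835058²·(1 − 0.07687125)·9.06/1255 = 0.0010574934.
Medium: Wₕ = 0.38771228; term = 0.38771228²·(1 − 0.01592196)·1.16/253 = 6.7824424 × 10^-4.
Large: Wₕ = 0.21393715; term = 0.21393715²·(1 − 0.08759124)·0.273/768 = 1.4844421 × 10^-5.
Sum = 0.0017505821.
SE = √(0.0017505821) = 0.04184.

0.04184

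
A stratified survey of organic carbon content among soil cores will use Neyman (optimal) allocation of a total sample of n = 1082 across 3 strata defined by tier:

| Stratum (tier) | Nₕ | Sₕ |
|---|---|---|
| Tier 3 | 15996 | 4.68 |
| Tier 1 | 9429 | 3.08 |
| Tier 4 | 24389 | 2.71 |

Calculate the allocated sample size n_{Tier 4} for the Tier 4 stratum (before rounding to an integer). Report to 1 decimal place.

420.7

Neyman allocation: nₕ = n·NₕSₕ / Σⱼ NⱼSⱼ.
Σ NⱼSⱼ = 15996·4.68 + 9429·3.08 + 24389·2.71 = 169996.79.
n_{Tier 4} = 1082·24389·2.71 / 169996.79 = 420.7.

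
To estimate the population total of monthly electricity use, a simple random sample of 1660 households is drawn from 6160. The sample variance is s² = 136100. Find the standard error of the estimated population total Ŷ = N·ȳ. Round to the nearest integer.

Var(Ŷ) = N²·Var(ȳ) = N²·(1 − n/N)·s²/n.
f = 1660/6160 = 0.26948052; Var(ȳ) = 0.73051948·136100/1660 = 59.893796.
Var(Ŷ) = 6160² · 59.893796 = 2.272706 × 10^9.
SE(Ŷ) = √(2.272706 × 10^9) = 47673.

47673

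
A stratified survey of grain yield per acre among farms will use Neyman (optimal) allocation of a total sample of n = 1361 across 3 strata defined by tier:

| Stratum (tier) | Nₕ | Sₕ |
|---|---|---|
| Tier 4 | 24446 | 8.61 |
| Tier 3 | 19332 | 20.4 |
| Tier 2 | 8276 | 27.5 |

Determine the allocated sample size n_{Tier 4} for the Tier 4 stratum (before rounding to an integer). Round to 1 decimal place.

Neyman allocation: nₕ = n·NₕSₕ / Σⱼ NⱼSⱼ.
Σ NⱼSⱼ = 24446·8.61 + 19332·20.4 + 8276·27.5 = 832442.86.
n_{Tier 4} = 1361·24446·8.61 / 832442.86 = 344.1.

344.1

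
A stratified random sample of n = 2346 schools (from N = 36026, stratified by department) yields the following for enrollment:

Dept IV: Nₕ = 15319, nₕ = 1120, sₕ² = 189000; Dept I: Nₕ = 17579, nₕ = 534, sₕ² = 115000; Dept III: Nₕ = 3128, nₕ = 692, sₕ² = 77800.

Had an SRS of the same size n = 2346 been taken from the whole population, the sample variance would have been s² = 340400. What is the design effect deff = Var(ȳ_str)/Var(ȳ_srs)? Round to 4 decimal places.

0.5799

Var(ȳ_str) = Σ Wₕ²(1−fₕ)sₕ²/nₕ with Wₕ = Nₕ/36026:
  Dept IV: (15319/36026)²·(1−1120/15319)·189000/1120 = 28.281332
  Dept I: (17579/36026)²·(1−534/17579)·115000/534 = 49.718231
  Dept III: (3128/36026)²·(1−692/3128)·77800/692 = 0.66006308
  → Var(ȳ_str) = 78.659626.
Var(ȳ_srs) = (1 − 2346/36026)·340400/2346 = 135.64931.
deff = 78.659626 / 135.64931 = 0.5799.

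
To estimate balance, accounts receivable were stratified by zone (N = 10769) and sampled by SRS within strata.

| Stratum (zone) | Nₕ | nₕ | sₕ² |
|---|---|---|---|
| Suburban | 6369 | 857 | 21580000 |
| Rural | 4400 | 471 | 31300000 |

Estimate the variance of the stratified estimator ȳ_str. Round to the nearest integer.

17529

Var(ȳ_str) = Σₕ Wₕ²(1 − fₕ)sₕ²/nₕ with Wₕ = Nₕ/N, N = 10769.
Suburban: Wₕ = 0.59141982; term = 0.59141982²·(1 − 0.13455802)·21580000/857 = 7622.5507.
Rural: Wₕ = 0.40858018; term = 0.40858018²·(1 − 0.10704545)·31300000/471 = 9906.2066.
Sum = 17528.757.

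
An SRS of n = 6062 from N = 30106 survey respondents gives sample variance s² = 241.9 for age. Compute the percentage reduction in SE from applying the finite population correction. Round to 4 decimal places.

10.6331

f = n/N = 6062/30106 = 0.20135521.
SE_no-fpc = √(s²/n) = 0.19976066; SE_fpc = √((1−f)s²/n) = 0.17851997.
Ratio = √(1−f) = 0.89366928. Reduction = 100·(1 − 0.89366928) = 10.6331%.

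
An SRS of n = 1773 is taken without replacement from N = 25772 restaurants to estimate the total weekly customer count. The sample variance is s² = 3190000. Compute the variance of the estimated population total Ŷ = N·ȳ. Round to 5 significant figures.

1.1128 × 10^12

Var(Ŷ) = N²·Var(ȳ) = N²·(1 − n/N)·s²/n.
f = 1773/25772 = 0.06879559; Var(ȳ) = 0.93120441·3190000/1773 = 1675.4326.
Var(Ŷ) = 25772² · 1675.4326 = 1.1128156 × 10^12.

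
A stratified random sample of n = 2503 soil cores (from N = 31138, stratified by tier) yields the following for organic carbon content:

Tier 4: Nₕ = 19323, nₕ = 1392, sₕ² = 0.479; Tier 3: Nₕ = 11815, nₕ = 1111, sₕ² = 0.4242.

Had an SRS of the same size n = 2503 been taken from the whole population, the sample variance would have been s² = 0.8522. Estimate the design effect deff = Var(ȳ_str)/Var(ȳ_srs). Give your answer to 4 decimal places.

Var(ȳ_str) = Σ Wₕ²(1−fₕ)sₕ²/nₕ with Wₕ = Nₕ/31138:
  Tier 4: (19323/31138)²·(1−1392/19323)·0.479/1392 = 1.2296851 × 10^-4
  Tier 3: (11815/31138)²·(1−1111/11815)·0.4242/1111 = 4.9802943 × 10^-5
  → Var(ȳ_str) = 1.7277145 × 10^-4.
Var(ȳ_srs) = (1 − 2503/31138)·0.8522/2503 = 3.1310295 × 10^-4.
deff = (1.7277145 × 10^-4) / (3.1310295 × 10^-4) = 0.5518.

0.5518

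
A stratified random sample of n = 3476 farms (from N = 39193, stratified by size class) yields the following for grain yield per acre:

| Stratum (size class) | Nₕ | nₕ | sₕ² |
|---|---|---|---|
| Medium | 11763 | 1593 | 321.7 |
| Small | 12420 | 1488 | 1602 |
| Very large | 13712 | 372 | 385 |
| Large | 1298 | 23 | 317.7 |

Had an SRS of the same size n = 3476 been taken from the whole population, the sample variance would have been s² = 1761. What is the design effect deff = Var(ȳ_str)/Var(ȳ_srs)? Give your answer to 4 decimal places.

0.5394

Var(ȳ_str) = Σ Wₕ²(1−fₕ)sₕ²/nₕ with Wₕ = Nₕ/39193:
  Medium: (11763/39193)²·(1−1593/11763)·321.7/1593 = 0.015727414
  Small: (12420/39193)²·(1−1488/12420)·1602/1488 = 0.095162049
  Very large: (13712/39193)²·(1−372/13712)·385/372 = 0.12324162
  Large: (1298/39193)²·(1−23/1298)·317.7/23 = 0.014881861
  → Var(ȳ_str) = 0.24901294.
Var(ȳ_srs) = (1 − 3476/39193)·1761/3476 = 0.46168531.
deff = 0.24901294 / 0.46168531 = 0.5394.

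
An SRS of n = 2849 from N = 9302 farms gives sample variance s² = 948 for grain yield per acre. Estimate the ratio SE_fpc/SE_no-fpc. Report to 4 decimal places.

0.8329

f = n/N = 2849/9302 = 0.30627822.
SE_no-fpc = √(s²/n) = 0.57684342; SE_fpc = √((1−f)s²/n) = 0.48045267.
Ratio = √(1−f) = 0.83289962.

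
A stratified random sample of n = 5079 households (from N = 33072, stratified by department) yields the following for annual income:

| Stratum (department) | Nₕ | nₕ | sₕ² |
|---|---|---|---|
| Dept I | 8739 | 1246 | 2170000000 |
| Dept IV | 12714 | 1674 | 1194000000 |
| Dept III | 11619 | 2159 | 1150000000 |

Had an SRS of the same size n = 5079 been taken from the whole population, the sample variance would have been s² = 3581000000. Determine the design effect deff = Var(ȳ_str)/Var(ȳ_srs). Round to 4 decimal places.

0.4178

Var(ȳ_str) = Σ Wₕ²(1−fₕ)sₕ²/nₕ with Wₕ = Nₕ/33072:
  Dept I: (8739/33072)²·(1−1246/8739)·2170000000/1246 = 104264.93
  Dept IV: (12714/33072)²·(1−1674/12714)·1194000000/1674 = 91533.324
  Dept III: (11619/33072)²·(1−2159/11619)·1150000000/2159 = 53528.388
  → Var(ȳ_str) = 249326.64.
Var(ȳ_srs) = (1 − 5079/33072)·3581000000/5079 = 596781.14.
deff = 249326.64 / 596781.14 = 0.4178.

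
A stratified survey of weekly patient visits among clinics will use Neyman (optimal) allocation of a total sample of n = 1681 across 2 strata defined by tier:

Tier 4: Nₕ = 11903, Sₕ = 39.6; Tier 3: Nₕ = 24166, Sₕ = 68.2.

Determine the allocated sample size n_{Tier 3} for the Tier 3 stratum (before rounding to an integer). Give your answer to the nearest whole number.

1307

Neyman allocation: nₕ = n·NₕSₕ / Σⱼ NⱼSⱼ.
Σ NⱼSⱼ = 11903·39.6 + 24166·68.2 = 2.11948 × 10^6.
n_{Tier 3} = 1681·24166·68.2 / (2.11948 × 10^6) = 1307.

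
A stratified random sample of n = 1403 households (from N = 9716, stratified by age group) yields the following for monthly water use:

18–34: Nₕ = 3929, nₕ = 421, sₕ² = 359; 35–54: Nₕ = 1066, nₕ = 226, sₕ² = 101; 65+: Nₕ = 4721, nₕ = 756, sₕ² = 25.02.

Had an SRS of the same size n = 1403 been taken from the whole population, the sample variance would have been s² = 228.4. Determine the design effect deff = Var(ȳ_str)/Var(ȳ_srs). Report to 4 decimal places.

0.9714

Var(ȳ_str) = Σ Wₕ²(1−fₕ)sₕ²/nₕ with Wₕ = Nₕ/9716:
  18–34: (3929/9716)²·(1−421/3929)·359/421 = 0.12450275
  35–54: (1066/9716)²·(1−226/1066)·101/226 = 0.0042391073
  65+: (4721/9716)²·(1−756/4721)·25.02/756 = 0.0065624754
  → Var(ȳ_str) = 0.13530433.
Var(ȳ_srs) = (1 − 1403/9716)·228.4/1403 = 0.1392864.
deff = 0.13530433 / 0.1392864 = 0.9714.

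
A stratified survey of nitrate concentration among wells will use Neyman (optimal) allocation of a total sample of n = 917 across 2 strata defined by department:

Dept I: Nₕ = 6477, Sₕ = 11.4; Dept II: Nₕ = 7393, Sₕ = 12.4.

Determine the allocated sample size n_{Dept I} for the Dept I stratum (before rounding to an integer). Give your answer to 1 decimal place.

409.1

Neyman allocation: nₕ = n·NₕSₕ / Σⱼ NⱼSⱼ.
Σ NⱼSⱼ = 6477·11.4 + 7393·12.4 = 165511.
n_{Dept I} = 917·6477·11.4 / 165511 = 409.1.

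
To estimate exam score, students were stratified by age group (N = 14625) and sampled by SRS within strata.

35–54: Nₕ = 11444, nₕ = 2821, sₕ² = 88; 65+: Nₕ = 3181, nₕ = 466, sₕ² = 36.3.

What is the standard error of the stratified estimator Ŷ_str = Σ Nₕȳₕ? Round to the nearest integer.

Var(Ŷ_str) = Σₕ Nₕ²(1 − fₕ)sₕ²/nₕ.
35–54: 11444²·(1 − 2821/11444)·88/2821 = 3.0783346 × 10^6.
65+: 3181²·(1 − 466/3181)·36.3/466 = 672750.78.
Sum = 3.7510854 × 10^6.
SE = √(3.7510854 × 10^6) = 1937.

1937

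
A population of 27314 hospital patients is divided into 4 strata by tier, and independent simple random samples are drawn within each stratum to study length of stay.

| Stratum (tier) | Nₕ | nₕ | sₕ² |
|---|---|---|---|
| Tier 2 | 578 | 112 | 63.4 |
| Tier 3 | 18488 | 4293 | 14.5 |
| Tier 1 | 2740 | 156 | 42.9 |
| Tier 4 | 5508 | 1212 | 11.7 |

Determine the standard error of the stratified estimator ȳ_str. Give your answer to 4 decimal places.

Var(ȳ_str) = Σₕ Wₕ²(1 − fₕ)sₕ²/nₕ with Wₕ = Nₕ/N, N = 27314.
Tier 2: Wₕ = 0.02116131; term = 0.02116131²·(1 − 0.19377163)·63.4/112 = 2.043687 × 10^-4.
Tier 3: Wₕ = 0.67686900; term = 0.67686900²·(1 − 0.23220467)·14.5/4293 = 0.0011881242.
Tier 1: Wₕ = 0.10031486; term = 0.10031486²·(1 − 0.05693431)·42.9/156 = 0.0026097876.
Tier 4: Wₕ = 0.20165483; term = 0.20165483²·(1 − 0.22004357)·11.7/1212 = 3.0617578 × 10^-4.
Sum = 0.0043084563.
SE = √(0.0043084563) = 0.0656.

0.0656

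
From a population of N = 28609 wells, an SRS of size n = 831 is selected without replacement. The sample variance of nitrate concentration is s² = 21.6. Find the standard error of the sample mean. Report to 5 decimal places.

Under SRS without replacement, Var(ȳ) = (1 − f)·s²/n with f = n/N = 831/28609 = 0.02904680.
Var(ȳ) = (1 − 0.02904680)·21.6/831 = 0.97095320·0.02599278 = 0.025237773.
SE(ȳ) = √(0.025237773) = 0.15886.

0.15886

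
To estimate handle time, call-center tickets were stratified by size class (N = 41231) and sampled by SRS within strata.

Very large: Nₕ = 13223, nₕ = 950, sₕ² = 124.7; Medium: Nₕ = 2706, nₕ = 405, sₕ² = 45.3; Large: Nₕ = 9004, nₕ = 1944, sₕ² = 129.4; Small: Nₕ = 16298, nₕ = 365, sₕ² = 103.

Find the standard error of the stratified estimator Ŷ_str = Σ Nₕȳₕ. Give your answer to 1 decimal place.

Var(Ŷ_str) = Σₕ Nₕ²(1 − fₕ)sₕ²/nₕ.
Very large: 13223²·(1 − 950/13223)·124.7/950 = 2.1302157 × 10^7.
Medium: 2706²·(1 − 405/2706)·45.3/405 = 696446.23.
Large: 9004²·(1 − 1944/9004)·129.4/1944 = 4.2313427 × 10^6.
Small: 16298²·(1 − 365/16298)·103/365 = 7.3278442 × 10^7.
Sum = 9.9508388 × 10^7.
SE = √(9.9508388 × 10^7) = 9975.4.

9975.4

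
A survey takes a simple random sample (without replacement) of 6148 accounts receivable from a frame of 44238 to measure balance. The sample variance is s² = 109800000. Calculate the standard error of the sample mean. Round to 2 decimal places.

124.01

Under SRS without replacement, Var(ȳ) = (1 − f)·s²/n with f = n/N = 6148/44238 = 0.13897554.
Var(ȳ) = (1 − 0.13897554)·109800000/6148 = 0.86102446·17859.466 = 15377.437.
SE(ȳ) = √(15377.437) = 124.01.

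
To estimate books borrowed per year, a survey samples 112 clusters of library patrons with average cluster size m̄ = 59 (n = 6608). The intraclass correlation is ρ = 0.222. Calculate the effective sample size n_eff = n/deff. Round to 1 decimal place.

476.2

deff = 1 + (59 − 1)·0.222 = 1 + 12.876 = 13.876.
n_eff = 6608 / 13.876 = 476.2.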